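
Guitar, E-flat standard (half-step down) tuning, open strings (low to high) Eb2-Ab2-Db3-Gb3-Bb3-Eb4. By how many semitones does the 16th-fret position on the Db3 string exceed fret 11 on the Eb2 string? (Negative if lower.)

15 semitones

Db3 at fret 16 → F4 (MIDI 65); Eb2 at fret 11 → D3 (MIDI 50).
65 − 50 = 15, so the two pitches are 15 semitones apart.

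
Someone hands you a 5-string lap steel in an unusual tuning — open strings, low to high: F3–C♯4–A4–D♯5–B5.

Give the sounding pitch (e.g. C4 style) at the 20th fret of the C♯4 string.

A5

Each fret is one semitone, so C♯4 + 20 = A5.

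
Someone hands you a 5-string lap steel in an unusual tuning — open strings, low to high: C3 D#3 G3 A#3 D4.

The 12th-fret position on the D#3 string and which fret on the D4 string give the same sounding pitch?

1

D#3 at fret 12 is D#3 + 12 semitones = D#4.
The open D4 string is 11 semitones above the open D#3, so the same pitch on the D4 string lies at fret 12 − 11 = 1.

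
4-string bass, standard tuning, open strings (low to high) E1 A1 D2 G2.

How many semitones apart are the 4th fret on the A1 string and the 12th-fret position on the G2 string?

18 semitones

A1 at fret 4 → C#2 (MIDI 37); G2 at fret 12 → G3 (MIDI 55).
37 − 55 = -18, so the two pitches are 18 semitones apart, with G3 the higher.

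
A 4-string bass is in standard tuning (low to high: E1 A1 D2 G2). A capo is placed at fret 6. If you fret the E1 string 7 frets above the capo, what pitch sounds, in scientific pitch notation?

F2

The capo raises the open E1 by 6 semitones to A#1; fretting 7 more gives E1 + 6 + 7 = E1 + 13 semitones = F2.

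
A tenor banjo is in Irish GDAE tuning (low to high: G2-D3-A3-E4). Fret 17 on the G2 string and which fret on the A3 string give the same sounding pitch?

G2 at fret 17 is G2 + 17 semitones = C4.
The open A3 string is 14 semitones above the open G2, so the same pitch on the A3 string lies at fret 17 − 14 = 3.

3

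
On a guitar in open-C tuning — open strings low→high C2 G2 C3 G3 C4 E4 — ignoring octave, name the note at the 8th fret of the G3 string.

D♯

Each fret is one semitone, so G3 + 8 = D♯.
(Equivalently spelled E♭.)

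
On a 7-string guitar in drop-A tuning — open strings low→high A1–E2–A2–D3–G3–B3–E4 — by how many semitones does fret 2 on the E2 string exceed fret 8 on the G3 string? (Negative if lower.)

-21 semitones

E2 at fret 2 → F♯2 (MIDI 42); G3 at fret 8 → D♯4 (MIDI 63).
42 − 63 = -21, so the two pitches are 21 semitones apart.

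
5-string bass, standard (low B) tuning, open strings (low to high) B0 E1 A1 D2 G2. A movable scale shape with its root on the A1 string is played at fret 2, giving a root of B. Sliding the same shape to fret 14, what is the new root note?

B

Moving from fret 2 to fret 14 shifts the root by 12 semitones.
B up 12 semitones is B.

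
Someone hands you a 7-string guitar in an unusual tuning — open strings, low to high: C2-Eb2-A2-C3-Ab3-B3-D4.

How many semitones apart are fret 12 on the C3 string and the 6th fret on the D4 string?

8 semitones

C3 at fret 12 → C4 (MIDI 60); D4 at fret 6 → Ab4 (MIDI 68).
60 − 68 = -8, so the two pitches are 8 semitones apart, with Ab4 the higher.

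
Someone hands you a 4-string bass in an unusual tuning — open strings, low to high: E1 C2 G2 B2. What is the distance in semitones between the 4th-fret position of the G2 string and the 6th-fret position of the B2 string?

G2 at fret 4 → B2 (MIDI 47); B2 at fret 6 → F3 (MIDI 53).
47 − 53 = -6, so the two pitches are 6 semitones apart, with F3 the higher.

6 semitones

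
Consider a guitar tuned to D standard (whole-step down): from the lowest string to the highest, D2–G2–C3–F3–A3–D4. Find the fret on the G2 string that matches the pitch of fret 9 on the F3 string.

19

F3 at fret 9 is F3 + 9 semitones = D4.
The open G2 string is 10 semitones below the open F3, so the same pitch on the G2 string lies at fret 9 + 10 = 19.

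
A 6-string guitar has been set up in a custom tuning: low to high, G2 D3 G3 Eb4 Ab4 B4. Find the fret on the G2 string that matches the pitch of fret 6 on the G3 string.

18

Fret 6 on G3 is MIDI 55 + 6 = 61 (Db4). On the G2 string (open MIDI 43), that pitch is 61 − 43 = fret 18.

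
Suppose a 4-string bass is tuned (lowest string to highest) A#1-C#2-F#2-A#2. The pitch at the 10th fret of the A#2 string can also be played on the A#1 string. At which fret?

22

Fret 10 on A#2 is MIDI 46 + 10 = 56 (G#3). On the A#1 string (open MIDI 34), that pitch is 56 − 34 = fret 22.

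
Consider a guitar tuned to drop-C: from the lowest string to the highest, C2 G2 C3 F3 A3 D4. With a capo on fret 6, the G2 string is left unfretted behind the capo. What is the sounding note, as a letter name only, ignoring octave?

C#

The capo raises the open G2 by 6 semitones to C#3; fretting 0 more gives G2 + 6 + 0 = G2 + 6 semitones, landing on C#.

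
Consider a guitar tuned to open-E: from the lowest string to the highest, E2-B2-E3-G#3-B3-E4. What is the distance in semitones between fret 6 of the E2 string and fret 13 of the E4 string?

E2 at fret 6 → A#2 (MIDI 46); E4 at fret 13 → F5 (MIDI 77).
46 − 77 = -31, so the two pitches are 31 semitones apart, with F5 the higher.

31 semitones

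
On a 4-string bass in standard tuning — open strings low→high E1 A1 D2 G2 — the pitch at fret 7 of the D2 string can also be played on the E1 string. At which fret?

17

D2 at fret 7 is D2 + 7 semitones = A2.
The open E1 string is 10 semitones below the open D2, so the same pitch on the E1 string lies at fret 7 + 10 = 17.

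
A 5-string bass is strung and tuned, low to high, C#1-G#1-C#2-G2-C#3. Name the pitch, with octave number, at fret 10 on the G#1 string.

The open G#1 string plus 10 semitones: G#–A–A#–B–…–E–F–F#.
The walk passes from B into C once, so the octave number goes from 1 to 2.
(Equivalently spelled Gb2.)

F#2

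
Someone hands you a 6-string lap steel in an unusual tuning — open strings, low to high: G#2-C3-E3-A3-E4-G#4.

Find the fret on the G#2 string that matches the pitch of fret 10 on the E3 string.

18

E3 at fret 10 is E3 + 10 semitones = D4.
The open G#2 string is 8 semitones below the open E3, so the same pitch on the G#2 string lies at fret 10 + 8 = 18.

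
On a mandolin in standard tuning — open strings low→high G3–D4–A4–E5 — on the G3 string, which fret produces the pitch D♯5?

20

D♯5 is 20 semitones above the open G3 (G–G#–A–A#–…–C#–D–D#), so it sits at fret 20.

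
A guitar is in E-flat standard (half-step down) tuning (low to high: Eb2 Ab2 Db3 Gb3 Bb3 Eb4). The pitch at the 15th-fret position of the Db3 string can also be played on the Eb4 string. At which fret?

1

Fret 15 on Db3 is MIDI 49 + 15 = 64 (E4). On the Eb4 string (open MIDI 63), that pitch is 64 − 63 = fret 1.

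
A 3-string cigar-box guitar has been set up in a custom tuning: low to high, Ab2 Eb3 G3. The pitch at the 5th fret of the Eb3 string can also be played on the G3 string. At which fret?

1

Eb3 at fret 5 is Eb3 + 5 semitones = Ab3.
The open G3 string is 4 semitones above the open Eb3, so the same pitch on the G3 string lies at fret 5 − 4 = 1.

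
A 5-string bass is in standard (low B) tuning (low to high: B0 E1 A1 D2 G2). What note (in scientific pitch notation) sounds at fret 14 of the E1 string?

F#2

E1 is MIDI 28. Adding 14 gives 42, which is F#2.
(Equivalently spelled Gb2.)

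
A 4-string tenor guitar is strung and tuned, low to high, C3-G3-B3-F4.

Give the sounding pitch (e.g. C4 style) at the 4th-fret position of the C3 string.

Each fret is one semitone, so C3 + 4 = E3.

E3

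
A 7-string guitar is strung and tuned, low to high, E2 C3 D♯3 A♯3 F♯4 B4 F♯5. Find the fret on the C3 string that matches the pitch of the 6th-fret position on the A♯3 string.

A♯3 at fret 6 is A♯3 + 6 semitones = E4.
The open C3 string is 10 semitones below the open A♯3, so the same pitch on the C3 string lies at fret 6 + 10 = 16.

16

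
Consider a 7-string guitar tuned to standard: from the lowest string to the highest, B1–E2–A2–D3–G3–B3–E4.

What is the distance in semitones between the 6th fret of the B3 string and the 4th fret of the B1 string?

B3 at fret 6 → F4 (MIDI 65); B1 at fret 4 → D#2 (MIDI 39).
65 − 39 = 26, so the two pitches are 26 semitones apart, with F4 the higher.

26 semitones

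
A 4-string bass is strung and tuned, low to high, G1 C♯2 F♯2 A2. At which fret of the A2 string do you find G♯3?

11

G♯3 is 11 semitones above the open A2 (A–A#–B–C–…–F#–G–G#), so it sits at fret 11.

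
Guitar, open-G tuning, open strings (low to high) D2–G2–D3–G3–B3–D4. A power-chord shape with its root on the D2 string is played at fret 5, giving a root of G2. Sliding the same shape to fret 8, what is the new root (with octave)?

Moving from fret 5 to fret 8 shifts the root by 3 semitones.
G2 up 3 semitones is A♯2.

A♯2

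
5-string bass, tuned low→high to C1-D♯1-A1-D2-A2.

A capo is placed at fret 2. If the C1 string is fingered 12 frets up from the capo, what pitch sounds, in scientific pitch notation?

D2

The capo raises the open C1 by 2 semitones to D1; fretting 12 more gives C1 + 2 + 12 = C1 + 14 semitones = D2.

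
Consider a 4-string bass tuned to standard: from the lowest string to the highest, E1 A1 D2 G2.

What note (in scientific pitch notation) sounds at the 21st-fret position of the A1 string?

The open A1 string plus 21 semitones: A–A#–B–C–…–E–F–F#.
The walk passes from B into C 2 times, so the octave number goes from 1 to 3.

F♯3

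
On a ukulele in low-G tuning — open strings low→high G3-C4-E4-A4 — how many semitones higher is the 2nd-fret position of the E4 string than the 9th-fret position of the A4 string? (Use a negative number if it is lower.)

E4 at fret 2 → F#4 (MIDI 66); A4 at fret 9 → F#5 (MIDI 78).
66 − 78 = -12, so the two pitches are 12 semitones apart.

-12 semitones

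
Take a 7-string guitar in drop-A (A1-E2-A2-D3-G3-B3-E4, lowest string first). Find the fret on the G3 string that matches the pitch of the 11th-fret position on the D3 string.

6

D3 at fret 11 is D3 + 11 semitones = C♯4.
The open G3 string is 5 semitones above the open D3, so the same pitch on the G3 string lies at fret 11 − 5 = 6.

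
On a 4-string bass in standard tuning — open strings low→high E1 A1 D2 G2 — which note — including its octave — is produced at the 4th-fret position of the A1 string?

A1 is MIDI 33. Adding 4 gives 37, which is C#2.
(Equivalently spelled Db2.)

C#2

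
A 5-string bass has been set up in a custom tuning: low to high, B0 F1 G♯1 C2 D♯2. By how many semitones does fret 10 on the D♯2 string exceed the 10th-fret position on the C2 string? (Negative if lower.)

D♯2 at fret 10 → C♯3 (MIDI 49); C2 at fret 10 → A♯2 (MIDI 46).
49 − 46 = 3, so the two pitches are 3 semitones apart.

3 semitones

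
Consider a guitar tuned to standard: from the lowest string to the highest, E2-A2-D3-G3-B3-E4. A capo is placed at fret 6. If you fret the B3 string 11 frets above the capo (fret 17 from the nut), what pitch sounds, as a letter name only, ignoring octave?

The capo raises the open B3 by 6 semitones to F4; fretting 11 more gives B3 + 6 + 11 = B3 + 17 semitones, landing on E.

E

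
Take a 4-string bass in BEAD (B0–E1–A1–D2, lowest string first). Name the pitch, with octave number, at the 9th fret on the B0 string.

B0 is MIDI 23. Adding 9 gives 32, which is G♯1.

G♯1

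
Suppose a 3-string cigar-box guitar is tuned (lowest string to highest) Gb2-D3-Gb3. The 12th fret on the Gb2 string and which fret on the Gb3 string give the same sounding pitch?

0

Fret 12 on Gb2 is MIDI 42 + 12 = 54 (Gb3). On the Gb3 string (open MIDI 54), that pitch is 54 − 54 = fret 0.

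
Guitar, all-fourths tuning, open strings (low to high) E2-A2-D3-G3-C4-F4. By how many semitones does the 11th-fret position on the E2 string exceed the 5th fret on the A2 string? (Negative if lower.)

E2 at fret 11 → D#3 (MIDI 51); A2 at fret 5 → D3 (MIDI 50).
51 − 50 = 1, so the two pitches are 1 semitone apart.

1 semitone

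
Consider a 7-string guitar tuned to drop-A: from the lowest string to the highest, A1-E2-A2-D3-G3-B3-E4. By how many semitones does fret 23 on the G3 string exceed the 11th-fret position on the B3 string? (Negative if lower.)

8 semitones

G3 at fret 23 → F#5 (MIDI 78); B3 at fret 11 → A#4 (MIDI 70).
78 − 70 = 8, so the two pitches are 8 semitones apart.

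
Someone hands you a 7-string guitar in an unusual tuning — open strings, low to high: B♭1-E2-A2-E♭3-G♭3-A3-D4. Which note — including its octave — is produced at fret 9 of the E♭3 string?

C4

E♭3 is MIDI 51. Adding 9 gives 60, which is C4.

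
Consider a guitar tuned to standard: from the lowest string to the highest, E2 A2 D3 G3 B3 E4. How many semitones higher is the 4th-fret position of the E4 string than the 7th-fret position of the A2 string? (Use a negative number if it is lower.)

16 semitones

E4 at fret 4 → G♯4 (MIDI 68); A2 at fret 7 → E3 (MIDI 52).
68 − 52 = 16, so the two pitches are 16 semitones apart.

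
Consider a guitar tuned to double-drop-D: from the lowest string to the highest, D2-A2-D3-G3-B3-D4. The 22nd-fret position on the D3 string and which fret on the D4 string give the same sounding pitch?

10

Fret 22 on D3 is MIDI 50 + 22 = 72 (C5). On the D4 string (open MIDI 62), that pitch is 72 − 62 = fret 10.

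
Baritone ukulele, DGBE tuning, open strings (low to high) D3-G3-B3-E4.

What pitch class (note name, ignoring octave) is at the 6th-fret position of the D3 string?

G#

D3 is MIDI 50. Adding 6 gives 56; 56 mod 12 = 8, i.e. G#.
(Equivalently spelled Ab.)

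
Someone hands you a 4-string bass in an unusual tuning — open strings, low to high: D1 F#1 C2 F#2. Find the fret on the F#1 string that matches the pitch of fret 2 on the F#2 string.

14

Fret 2 on F#2 is MIDI 42 + 2 = 44 (G#2). On the F#1 string (open MIDI 30), that pitch is 44 − 30 = fret 14.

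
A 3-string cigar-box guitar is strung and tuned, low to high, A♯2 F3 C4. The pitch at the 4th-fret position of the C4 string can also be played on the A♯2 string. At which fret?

Fret 4 on C4 is MIDI 60 + 4 = 64 (E4). On the A♯2 string (open MIDI 46), that pitch is 64 − 46 = fret 18.

18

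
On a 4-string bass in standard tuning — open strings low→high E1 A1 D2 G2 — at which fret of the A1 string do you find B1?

B1 is 2 semitones above the open A1 (A–A#–B), so it sits at fret 2.

2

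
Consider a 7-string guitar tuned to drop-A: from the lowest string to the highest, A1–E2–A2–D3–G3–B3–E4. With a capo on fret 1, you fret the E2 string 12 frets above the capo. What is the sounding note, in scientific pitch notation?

F3

The capo raises the open E2 by 1 semitone to F2; fretting 12 more gives E2 + 1 + 12 = E2 + 13 semitones = F3.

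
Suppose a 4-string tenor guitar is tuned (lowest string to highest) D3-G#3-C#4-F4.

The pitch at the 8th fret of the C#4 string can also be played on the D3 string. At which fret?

C#4 at fret 8 is C#4 + 8 semitones = A4.
The open D3 string is 11 semitones below the open C#4, so the same pitch on the D3 string lies at fret 8 + 11 = 19.

19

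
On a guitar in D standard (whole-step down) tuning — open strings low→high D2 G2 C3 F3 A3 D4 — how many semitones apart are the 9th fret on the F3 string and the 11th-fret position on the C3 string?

3 semitones

F3 at fret 9 → D4 (MIDI 62); C3 at fret 11 → B3 (MIDI 59).
62 − 59 = 3, so the two pitches are 3 semitones apart, with D4 the higher.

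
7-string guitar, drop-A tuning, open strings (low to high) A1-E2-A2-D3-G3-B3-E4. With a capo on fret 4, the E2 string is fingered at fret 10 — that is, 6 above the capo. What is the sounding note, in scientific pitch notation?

The capo raises the open E2 by 4 semitones to G#2; fretting 6 more gives E2 + 4 + 6 = E2 + 10 semitones = D3.

D3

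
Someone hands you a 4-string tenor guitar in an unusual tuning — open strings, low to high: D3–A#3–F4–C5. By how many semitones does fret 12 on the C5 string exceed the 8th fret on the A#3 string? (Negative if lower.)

18 semitones

C5 at fret 12 → C6 (MIDI 84); A#3 at fret 8 → F#4 (MIDI 66).
84 − 66 = 18, so the two pitches are 18 semitones apart.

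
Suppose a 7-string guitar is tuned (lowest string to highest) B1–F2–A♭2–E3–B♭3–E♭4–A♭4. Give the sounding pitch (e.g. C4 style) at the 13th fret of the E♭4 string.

E5

E♭4 is MIDI 63. Adding 13 gives 76, which is E5.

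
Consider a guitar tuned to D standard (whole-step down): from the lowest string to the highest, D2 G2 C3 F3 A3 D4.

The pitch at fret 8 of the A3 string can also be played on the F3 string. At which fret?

Fret 8 on A3 is MIDI 57 + 8 = 65 (F4). On the F3 string (open MIDI 53), that pitch is 65 − 53 = fret 12.

12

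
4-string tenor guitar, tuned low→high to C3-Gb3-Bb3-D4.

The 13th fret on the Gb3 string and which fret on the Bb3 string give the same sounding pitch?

9

Gb3 at fret 13 is Gb3 + 13 semitones = G4.
The open Bb3 string is 4 semitones above the open Gb3, so the same pitch on the Bb3 string lies at fret 13 − 4 = 9.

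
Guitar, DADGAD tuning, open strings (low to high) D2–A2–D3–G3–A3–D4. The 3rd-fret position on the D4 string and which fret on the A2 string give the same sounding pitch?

D4 at fret 3 is D4 + 3 semitones = F4.
The open A2 string is 17 semitones below the open D4, so the same pitch on the A2 string lies at fret 3 + 17 = 20.

20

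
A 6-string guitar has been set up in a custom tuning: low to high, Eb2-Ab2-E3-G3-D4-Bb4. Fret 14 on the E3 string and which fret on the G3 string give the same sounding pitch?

11

E3 at fret 14 is E3 + 14 semitones = Gb4.
The open G3 string is 3 semitones above the open E3, so the same pitch on the G3 string lies at fret 14 − 3 = 11.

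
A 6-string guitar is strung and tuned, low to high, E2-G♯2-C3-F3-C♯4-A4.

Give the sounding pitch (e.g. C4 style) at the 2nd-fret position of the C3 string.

D3

The open C3 string plus 2 semitones: C–C#–D.
No B→C boundary is crossed, so the octave stays at 3.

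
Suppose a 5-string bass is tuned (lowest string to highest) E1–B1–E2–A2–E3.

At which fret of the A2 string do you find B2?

2

B2 is 2 semitones above the open A2 (A–A#–B), so it sits at fret 2.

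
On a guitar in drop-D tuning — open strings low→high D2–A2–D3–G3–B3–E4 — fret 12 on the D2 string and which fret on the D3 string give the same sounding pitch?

0

D2 at fret 12 is D2 + 12 semitones = D3.
The open D3 string is 12 semitones above the open D2, so the same pitch on the D3 string lies at fret 12 − 12 = 0.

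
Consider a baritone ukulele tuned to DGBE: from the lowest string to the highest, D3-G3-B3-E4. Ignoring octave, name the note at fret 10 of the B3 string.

The open B3 string plus 10 semitones: B–C–C#–D–…–G–G#–A.

A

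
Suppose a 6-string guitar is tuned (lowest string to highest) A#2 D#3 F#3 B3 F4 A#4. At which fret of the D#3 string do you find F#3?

3

F#3 is 3 semitones above the open D#3 (D#–E–F–F#), so it sits at fret 3.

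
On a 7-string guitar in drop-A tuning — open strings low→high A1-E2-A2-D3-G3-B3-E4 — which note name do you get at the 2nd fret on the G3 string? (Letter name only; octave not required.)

A

G3 is MIDI 55. Adding 2 gives 57; 57 mod 12 = 9, i.e. A.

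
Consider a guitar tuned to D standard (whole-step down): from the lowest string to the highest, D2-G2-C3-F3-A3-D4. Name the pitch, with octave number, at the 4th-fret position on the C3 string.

E3

The open C3 string plus 4 semitones: C–C#–D–D#–E.
No B→C boundary is crossed, so the octave stays at 3.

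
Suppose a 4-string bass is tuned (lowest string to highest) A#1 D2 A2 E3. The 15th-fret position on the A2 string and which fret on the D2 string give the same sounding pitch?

Fret 15 on A2 is MIDI 45 + 15 = 60 (C4). On the D2 string (open MIDI 38), that pitch is 60 − 38 = fret 22.

22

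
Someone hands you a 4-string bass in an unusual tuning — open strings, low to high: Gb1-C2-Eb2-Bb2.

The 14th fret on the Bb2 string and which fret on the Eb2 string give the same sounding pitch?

21

Fret 14 on Bb2 is MIDI 46 + 14 = 60 (C4). On the Eb2 string (open MIDI 39), that pitch is 60 − 39 = fret 21.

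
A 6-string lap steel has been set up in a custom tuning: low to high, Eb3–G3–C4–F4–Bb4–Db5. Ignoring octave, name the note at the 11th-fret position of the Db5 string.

C

Each fret is one semitone, so Db5 + 11 = C.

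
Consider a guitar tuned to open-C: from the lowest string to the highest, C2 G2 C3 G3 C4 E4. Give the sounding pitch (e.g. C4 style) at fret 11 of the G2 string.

Each fret is one semitone, so G2 + 11 = F#3.
(Equivalently spelled Gb3.)

F#3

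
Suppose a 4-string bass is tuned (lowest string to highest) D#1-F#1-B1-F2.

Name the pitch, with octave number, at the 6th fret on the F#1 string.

The open F#1 string plus 6 semitones: F#–G–G#–A–A#–B–C.
The walk passes from B into C once, so the octave number goes from 1 to 2.

C2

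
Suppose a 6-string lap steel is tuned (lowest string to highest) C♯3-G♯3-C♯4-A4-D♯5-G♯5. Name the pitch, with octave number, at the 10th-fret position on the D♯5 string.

C♯6

The open D♯5 string plus 10 semitones: D#–E–F–F#–…–B–C–C#.
The walk passes from B into C once, so the octave number goes from 5 to 6.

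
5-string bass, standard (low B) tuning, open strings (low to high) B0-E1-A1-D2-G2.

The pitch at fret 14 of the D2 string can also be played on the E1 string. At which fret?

D2 at fret 14 is D2 + 14 semitones = E3.
The open E1 string is 10 semitones below the open D2, so the same pitch on the E1 string lies at fret 14 + 10 = 24.

24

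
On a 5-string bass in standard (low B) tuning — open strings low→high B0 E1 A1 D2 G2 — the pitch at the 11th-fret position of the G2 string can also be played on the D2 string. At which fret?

G2 at fret 11 is G2 + 11 semitones = F♯3.
The open D2 string is 5 semitones below the open G2, so the same pitch on the D2 string lies at fret 11 + 5 = 16.

16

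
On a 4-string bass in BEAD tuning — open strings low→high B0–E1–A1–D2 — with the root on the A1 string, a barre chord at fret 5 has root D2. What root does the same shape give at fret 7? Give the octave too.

Moving from fret 5 to fret 7 shifts the root by 2 semitones.
D2 up 2 semitones is E2.

E2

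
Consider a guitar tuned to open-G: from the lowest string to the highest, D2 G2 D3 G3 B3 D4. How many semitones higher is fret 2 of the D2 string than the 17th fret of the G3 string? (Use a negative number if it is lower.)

D2 at fret 2 → E2 (MIDI 40); G3 at fret 17 → C5 (MIDI 72).
40 − 72 = -32, so the two pitches are 32 semitones apart.

-32 semitones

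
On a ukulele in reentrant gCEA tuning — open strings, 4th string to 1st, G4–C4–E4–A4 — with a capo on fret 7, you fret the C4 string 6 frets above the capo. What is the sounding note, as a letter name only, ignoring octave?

C#

The capo raises the open C4 by 7 semitones to G4; fretting 6 more gives C4 + 7 + 6 = C4 + 13 semitones, landing on C#.
(Also written Db.)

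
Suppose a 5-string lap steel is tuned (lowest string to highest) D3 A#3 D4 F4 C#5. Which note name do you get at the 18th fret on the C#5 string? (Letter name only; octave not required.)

The open C#5 string plus 18 semitones: C#–D–D#–E–…–F–F#–G.

G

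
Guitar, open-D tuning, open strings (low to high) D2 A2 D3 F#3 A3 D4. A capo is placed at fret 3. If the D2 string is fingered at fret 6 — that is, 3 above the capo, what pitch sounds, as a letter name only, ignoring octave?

G#

The capo raises the open D2 by 3 semitones to F2; fretting 3 more gives D2 + 3 + 3 = D2 + 6 semitones, landing on G#.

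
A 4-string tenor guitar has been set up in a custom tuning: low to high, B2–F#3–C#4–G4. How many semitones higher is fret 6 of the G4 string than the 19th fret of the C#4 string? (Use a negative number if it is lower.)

-7 semitones

G4 at fret 6 → C#5 (MIDI 73); C#4 at fret 19 → G#5 (MIDI 80).
73 − 80 = -7, so the two pitches are 7 semitones apart.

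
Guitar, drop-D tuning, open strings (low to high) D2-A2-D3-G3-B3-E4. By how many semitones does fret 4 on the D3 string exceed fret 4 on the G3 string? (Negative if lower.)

D3 at fret 4 → F♯3 (MIDI 54); G3 at fret 4 → B3 (MIDI 59).
54 − 59 = -5, so the two pitches are 5 semitones apart.

-5 semitones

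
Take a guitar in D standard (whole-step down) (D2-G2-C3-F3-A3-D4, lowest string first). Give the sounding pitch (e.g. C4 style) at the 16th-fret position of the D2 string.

Each fret is one semitone, so D2 + 16 = F#3.
(Equivalently spelled Gb3.)

F#3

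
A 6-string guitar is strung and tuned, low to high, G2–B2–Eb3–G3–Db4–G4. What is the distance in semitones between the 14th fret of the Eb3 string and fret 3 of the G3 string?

7 semitones

Eb3 at fret 14 → F4 (MIDI 65); G3 at fret 3 → Bb3 (MIDI 58).
65 − 58 = 7, so the two pitches are 7 semitones apart, with F4 the higher.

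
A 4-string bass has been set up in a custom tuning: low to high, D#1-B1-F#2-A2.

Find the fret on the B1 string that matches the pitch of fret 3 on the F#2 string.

10

F#2 at fret 3 is F#2 + 3 semitones = A2.
The open B1 string is 7 semitones below the open F#2, so the same pitch on the B1 string lies at fret 3 + 7 = 10.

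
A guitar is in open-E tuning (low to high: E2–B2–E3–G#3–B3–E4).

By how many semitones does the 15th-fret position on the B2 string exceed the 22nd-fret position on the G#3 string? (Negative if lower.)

-16 semitones

B2 at fret 15 → D4 (MIDI 62); G#3 at fret 22 → F#5 (MIDI 78).
62 − 78 = -16, so the two pitches are 16 semitones apart.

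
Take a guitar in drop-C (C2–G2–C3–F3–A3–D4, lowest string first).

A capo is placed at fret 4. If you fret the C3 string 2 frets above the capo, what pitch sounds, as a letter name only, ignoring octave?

The capo raises the open C3 by 4 semitones to E3; fretting 2 more gives C3 + 4 + 2 = C3 + 6 semitones, landing on F#.
(Also written Gb.)

F#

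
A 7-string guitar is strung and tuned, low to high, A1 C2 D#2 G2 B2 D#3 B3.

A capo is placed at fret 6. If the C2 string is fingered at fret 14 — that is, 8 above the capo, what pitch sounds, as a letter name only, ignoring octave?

The capo raises the open C2 by 6 semitones to F#2; fretting 8 more gives C2 + 6 + 8 = C2 + 14 semitones, landing on D.

D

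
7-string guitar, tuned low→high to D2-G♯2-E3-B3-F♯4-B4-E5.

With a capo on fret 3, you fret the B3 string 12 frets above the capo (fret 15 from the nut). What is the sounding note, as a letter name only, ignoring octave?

D

The capo raises the open B3 by 3 semitones to D4; fretting 12 more gives B3 + 3 + 12 = B3 + 15 semitones, landing on D.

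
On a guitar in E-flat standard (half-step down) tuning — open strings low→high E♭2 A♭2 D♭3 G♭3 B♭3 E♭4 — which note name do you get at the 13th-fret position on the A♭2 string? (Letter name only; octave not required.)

A

The open A♭2 string plus 13 semitones: Ab–A–Bb–B–…–G–Ab–A.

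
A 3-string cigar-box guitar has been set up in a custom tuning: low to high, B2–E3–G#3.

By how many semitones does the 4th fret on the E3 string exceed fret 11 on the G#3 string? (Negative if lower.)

E3 at fret 4 → G#3 (MIDI 56); G#3 at fret 11 → G4 (MIDI 67).
56 − 67 = -11, so the two pitches are 11 semitones apart.

-11 semitones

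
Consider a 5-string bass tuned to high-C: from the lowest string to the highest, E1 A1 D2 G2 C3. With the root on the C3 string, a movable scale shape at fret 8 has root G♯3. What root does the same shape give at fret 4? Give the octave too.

Moving from fret 8 to fret 4 shifts the root by -4 semitones.
G♯3 down 4 semitones is E3.

E3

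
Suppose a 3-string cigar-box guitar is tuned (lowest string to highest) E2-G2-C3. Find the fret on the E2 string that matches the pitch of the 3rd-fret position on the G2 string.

6

Fret 3 on G2 is MIDI 43 + 3 = 46 (A#2). On the E2 string (open MIDI 40), that pitch is 46 − 40 = fret 6.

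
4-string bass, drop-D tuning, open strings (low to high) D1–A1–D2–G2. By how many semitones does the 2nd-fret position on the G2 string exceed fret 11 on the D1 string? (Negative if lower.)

G2 at fret 2 → A2 (MIDI 45); D1 at fret 11 → C♯2 (MIDI 37).
45 − 37 = 8, so the two pitches are 8 semitones apart.

8 semitones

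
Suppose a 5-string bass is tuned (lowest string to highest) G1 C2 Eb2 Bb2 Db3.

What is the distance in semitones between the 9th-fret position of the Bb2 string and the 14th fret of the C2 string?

Bb2 at fret 9 → G3 (MIDI 55); C2 at fret 14 → D3 (MIDI 50).
55 − 50 = 5, so the two pitches are 5 semitones apart, with G3 the higher.

5 semitones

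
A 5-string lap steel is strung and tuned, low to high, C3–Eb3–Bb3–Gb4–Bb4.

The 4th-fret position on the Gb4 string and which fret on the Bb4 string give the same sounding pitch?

0

Gb4 at fret 4 is Gb4 + 4 semitones = Bb4.
The open Bb4 string is 4 semitones above the open Gb4, so the same pitch on the Bb4 string lies at fret 4 − 4 = 0.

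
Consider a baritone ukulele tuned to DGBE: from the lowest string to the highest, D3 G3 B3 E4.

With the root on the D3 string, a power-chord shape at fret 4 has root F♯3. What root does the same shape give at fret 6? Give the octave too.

G♯3

Moving from fret 4 to fret 6 shifts the root by 2 semitones.
F♯3 up 2 semitones is G♯3.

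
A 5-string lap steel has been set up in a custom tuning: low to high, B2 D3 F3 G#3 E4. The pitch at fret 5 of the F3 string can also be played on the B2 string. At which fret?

F3 at fret 5 is F3 + 5 semitones = A#3.
The open B2 string is 6 semitones below the open F3, so the same pitch on the B2 string lies at fret 5 + 6 = 11.

11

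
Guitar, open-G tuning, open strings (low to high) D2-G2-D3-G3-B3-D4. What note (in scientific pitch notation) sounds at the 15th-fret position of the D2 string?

F3

D2 is MIDI 38. Adding 15 gives 53, which is F3.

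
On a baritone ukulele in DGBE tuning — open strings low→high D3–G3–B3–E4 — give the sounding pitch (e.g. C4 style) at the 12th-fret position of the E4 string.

E5

Each fret is one semitone, so E4 + 12 = E5.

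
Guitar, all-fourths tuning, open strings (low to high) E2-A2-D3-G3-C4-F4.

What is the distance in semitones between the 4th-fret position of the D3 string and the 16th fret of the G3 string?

17 semitones

D3 at fret 4 → F♯3 (MIDI 54); G3 at fret 16 → B4 (MIDI 71).
54 − 71 = -17, so the two pitches are 17 semitones apart, with B4 the higher.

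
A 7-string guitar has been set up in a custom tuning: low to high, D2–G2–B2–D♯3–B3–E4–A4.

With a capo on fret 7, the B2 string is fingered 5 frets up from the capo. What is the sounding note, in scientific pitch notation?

B3

The capo raises the open B2 by 7 semitones to F♯3; fretting 5 more gives B2 + 7 + 5 = B2 + 12 semitones = B3.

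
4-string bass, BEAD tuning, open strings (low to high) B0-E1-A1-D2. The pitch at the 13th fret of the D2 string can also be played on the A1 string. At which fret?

Fret 13 on D2 is MIDI 38 + 13 = 51 (D#3). On the A1 string (open MIDI 33), that pitch is 51 − 33 = fret 18.

18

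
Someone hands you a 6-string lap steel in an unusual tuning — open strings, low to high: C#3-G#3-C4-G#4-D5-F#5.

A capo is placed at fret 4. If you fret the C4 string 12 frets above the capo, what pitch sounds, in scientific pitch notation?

E5

The capo raises the open C4 by 4 semitones to E4; fretting 12 more gives C4 + 4 + 12 = C4 + 16 semitones = E5.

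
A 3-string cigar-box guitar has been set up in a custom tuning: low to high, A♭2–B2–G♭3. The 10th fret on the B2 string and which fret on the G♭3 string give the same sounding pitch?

3

Fret 10 on B2 is MIDI 47 + 10 = 57 (A3). On the G♭3 string (open MIDI 54), that pitch is 57 − 54 = fret 3.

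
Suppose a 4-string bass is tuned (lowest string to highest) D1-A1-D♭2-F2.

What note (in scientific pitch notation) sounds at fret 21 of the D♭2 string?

B♭3

The open D♭2 string plus 21 semitones: Db–D–Eb–E–…–Ab–A–Bb.
The walk passes from B into C once, so the octave number goes from 2 to 3.
(Equivalently spelled A♯3.)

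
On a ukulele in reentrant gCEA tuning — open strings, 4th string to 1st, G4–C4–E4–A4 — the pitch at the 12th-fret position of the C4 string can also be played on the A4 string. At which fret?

3

C4 at fret 12 is C4 + 12 semitones = C5.
The open A4 string is 9 semitones above the open C4, so the same pitch on the A4 string lies at fret 12 − 9 = 3.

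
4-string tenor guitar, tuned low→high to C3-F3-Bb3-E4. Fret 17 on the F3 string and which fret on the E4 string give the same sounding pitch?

6

F3 at fret 17 is F3 + 17 semitones = Bb4.
The open E4 string is 11 semitones above the open F3, so the same pitch on the E4 string lies at fret 17 − 11 = 6.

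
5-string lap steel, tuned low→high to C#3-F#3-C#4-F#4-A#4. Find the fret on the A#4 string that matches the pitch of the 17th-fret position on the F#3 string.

F#3 at fret 17 is F#3 + 17 semitones = B4.
The open A#4 string is 16 semitones above the open F#3, so the same pitch on the A#4 string lies at fret 17 − 16 = 1.

1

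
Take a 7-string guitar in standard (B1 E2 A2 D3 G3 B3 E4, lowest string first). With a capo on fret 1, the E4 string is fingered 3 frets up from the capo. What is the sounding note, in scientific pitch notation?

G#4

The capo raises the open E4 by 1 semitone to F4; fretting 3 more gives E4 + 1 + 3 = E4 + 4 semitones = G#4.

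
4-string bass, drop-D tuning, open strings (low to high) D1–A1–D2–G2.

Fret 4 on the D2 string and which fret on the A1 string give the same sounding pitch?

9

Fret 4 on D2 is MIDI 38 + 4 = 42 (F#2). On the A1 string (open MIDI 33), that pitch is 42 − 33 = fret 9.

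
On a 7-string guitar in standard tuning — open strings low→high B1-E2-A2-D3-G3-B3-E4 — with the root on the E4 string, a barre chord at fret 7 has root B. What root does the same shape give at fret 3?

Moving from fret 7 to fret 3 shifts the root by -4 semitones.
B down 4 semitones is G.

G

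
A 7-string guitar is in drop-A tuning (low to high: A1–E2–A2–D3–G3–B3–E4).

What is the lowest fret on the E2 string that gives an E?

From E2, count semitones up the chromatic scale until reaching E: E — 0 steps.

0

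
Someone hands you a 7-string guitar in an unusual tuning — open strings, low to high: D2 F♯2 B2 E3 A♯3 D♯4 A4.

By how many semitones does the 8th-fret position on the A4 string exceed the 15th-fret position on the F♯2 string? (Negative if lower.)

20 semitones

A4 at fret 8 → F5 (MIDI 77); F♯2 at fret 15 → A3 (MIDI 57).
77 − 57 = 20, so the two pitches are 20 semitones apart.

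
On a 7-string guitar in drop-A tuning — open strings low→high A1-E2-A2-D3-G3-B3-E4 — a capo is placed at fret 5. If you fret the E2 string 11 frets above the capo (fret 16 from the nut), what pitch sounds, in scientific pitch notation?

The capo raises the open E2 by 5 semitones to A2; fretting 11 more gives E2 + 5 + 11 = E2 + 16 semitones = G#3.

G#3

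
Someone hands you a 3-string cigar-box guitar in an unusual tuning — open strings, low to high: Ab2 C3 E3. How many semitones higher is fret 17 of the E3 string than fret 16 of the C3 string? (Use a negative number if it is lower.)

E3 at fret 17 → A4 (MIDI 69); C3 at fret 16 → E4 (MIDI 64).
69 − 64 = 5, so the two pitches are 5 semitones apart.

5 semitones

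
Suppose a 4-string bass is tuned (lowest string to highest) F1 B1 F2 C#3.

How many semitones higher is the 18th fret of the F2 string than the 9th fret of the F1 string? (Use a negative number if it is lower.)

21 semitones

F2 at fret 18 → B3 (MIDI 59); F1 at fret 9 → D2 (MIDI 38).
59 − 38 = 21, so the two pitches are 21 semitones apart.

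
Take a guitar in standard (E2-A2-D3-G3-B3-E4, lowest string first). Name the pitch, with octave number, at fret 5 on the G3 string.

Each fret is one semitone, so G3 + 5 = C4.

C4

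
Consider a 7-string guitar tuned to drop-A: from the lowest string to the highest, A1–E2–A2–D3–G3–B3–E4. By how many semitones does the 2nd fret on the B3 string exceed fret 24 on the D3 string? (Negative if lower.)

B3 at fret 2 → C#4 (MIDI 61); D3 at fret 24 → D5 (MIDI 74).
61 − 74 = -13, so the two pitches are 13 semitones apart.

-13 semitones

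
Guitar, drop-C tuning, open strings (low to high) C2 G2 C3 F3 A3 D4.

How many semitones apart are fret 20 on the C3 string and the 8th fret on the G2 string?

17 semitones

C3 at fret 20 → G#4 (MIDI 68); G2 at fret 8 → D#3 (MIDI 51).
68 − 51 = 17, so the two pitches are 17 semitones apart, with G#4 the higher.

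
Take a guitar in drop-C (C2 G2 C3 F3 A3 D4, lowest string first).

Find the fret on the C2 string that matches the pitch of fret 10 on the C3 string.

22

Fret 10 on C3 is MIDI 48 + 10 = 58 (A#3). On the C2 string (open MIDI 36), that pitch is 58 − 36 = fret 22.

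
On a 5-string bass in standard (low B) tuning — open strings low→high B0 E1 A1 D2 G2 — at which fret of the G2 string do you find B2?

4

B2 is 4 semitones above the open G2 (G–G#–A–A#–B), so it sits at fret 4.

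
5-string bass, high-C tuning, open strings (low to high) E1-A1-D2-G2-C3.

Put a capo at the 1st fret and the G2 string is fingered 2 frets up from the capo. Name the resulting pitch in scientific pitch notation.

The capo raises the open G2 by 1 semitone to G#2; fretting 2 more gives G2 + 1 + 2 = G2 + 3 semitones = A#2.

A#2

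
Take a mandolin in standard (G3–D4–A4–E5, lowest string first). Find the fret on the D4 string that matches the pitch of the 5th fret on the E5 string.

19

E5 at fret 5 is E5 + 5 semitones = A5.
The open D4 string is 14 semitones below the open E5, so the same pitch on the D4 string lies at fret 5 + 14 = 19.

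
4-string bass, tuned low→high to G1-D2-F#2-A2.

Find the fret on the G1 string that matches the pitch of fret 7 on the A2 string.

21

Fret 7 on A2 is MIDI 45 + 7 = 52 (E3). On the G1 string (open MIDI 31), that pitch is 52 − 31 = fret 21.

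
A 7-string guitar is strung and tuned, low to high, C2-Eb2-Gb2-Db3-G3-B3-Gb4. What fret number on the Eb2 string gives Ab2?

Ab2 is 5 semitones above the open Eb2 (Eb–E–F–Gb–G–Ab), so it sits at fret 5.

5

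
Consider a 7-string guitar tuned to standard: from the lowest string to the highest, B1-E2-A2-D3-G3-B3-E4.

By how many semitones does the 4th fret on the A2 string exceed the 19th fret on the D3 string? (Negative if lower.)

-20 semitones

A2 at fret 4 → C#3 (MIDI 49); D3 at fret 19 → A4 (MIDI 69).
49 − 69 = -20, so the two pitches are 20 semitones apart.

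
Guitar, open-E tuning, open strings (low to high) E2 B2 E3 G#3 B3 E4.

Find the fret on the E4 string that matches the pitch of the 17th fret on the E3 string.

Fret 17 on E3 is MIDI 52 + 17 = 69 (A4). On the E4 string (open MIDI 64), that pitch is 69 − 64 = fret 5.

5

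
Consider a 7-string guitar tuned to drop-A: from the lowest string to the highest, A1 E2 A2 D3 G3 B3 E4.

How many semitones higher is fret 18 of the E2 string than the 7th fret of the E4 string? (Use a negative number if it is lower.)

-13 semitones

E2 at fret 18 → A#3 (MIDI 58); E4 at fret 7 → B4 (MIDI 71).
58 − 71 = -13, so the two pitches are 13 semitones apart.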